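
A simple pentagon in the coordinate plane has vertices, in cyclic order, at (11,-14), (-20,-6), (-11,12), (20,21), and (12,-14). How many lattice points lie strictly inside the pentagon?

The shoelace formula gives twice the area as |(11·(-6) − (-20)·(-14)) + ((-20)·12 − (-11)·(-6)) + ((-11)·21 − 20·12) + (20·(-14) − 12·21) + (12·(-14) − 11·(-14))| = 1669, so the area is 1669/2.
Summing gcd(|Δx|,|Δy|) over the edges gives the boundary count: gcd(31,8) + gcd(9,18) + gcd(31,9) + gcd(8,35) + gcd(1,0) = 1+9+1+1+1 = 13.
Pick's theorem gives I = A − B/2 + 1 = 1669/2 − 13/2 + 1 = 829.

829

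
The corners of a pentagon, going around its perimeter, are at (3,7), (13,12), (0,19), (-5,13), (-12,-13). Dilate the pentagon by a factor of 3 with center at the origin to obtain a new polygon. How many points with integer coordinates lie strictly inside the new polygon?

Using the shoelace formula, 2A = |(3·12 − 13·7) + (13·19 − 0·12) + (0·13 − (-5)·19) + ((-5)·(-13) − (-12)·13) + ((-12)·7 − 3·(-13))| = 463, so the area is 463/2.
Along each edge there are gcd(|Δx|,|Δy|)+1 lattice points, so counting each shared vertex once the boundary has gcd(10,5) + gcd(13,7) + gcd(5,6) + gcd(7,26) + gcd(15,20) = 5+1+1+1+5 = 13.
Scaling by 3 multiplies the area by 3² = 9 (so the new area is 4167/2) and multiplies the boundary lattice-point count by 3, giving 39.
By Pick's theorem, the interior count of the dilated polygon is 4167/2 − 39/2 + 1 = 2065.

2065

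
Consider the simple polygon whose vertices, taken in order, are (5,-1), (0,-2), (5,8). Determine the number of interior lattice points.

Using the shoelace formula, 2A = |(5·(-2) − 0·(-1)) + (0·8 − 5·(-2)) + (5·(-1) − 5·8)| = 45, so the area is 45/2.
The number of boundary lattice points is Σ gcd(|Δx|,|Δy|) = gcd(5,1) + gcd(5,10) + gcd(0,9) = 1+5+9 = 15.
Pick's theorem gives I = A − B/2 + 1 = 45/2 − 15/2 + 1 = 16.

16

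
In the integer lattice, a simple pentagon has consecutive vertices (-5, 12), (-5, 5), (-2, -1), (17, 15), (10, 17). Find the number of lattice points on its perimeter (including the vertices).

Along each edge there are gcd(|Δx|,|Δy|)+1 lattice points, so counting each shared vertex once the boundary has gcd(0,7) + gcd(3,6) + gcd(19,16) + gcd(7,2) + gcd(15,5) = 7+3+1+1+5 = 17.

17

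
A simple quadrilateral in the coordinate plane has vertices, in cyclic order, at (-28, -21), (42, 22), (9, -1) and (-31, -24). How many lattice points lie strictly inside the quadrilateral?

The shoelace formula gives twice the area as |[(-28)·22 − 42·(-21)] + [42·(-1) − 9·22] + [9·(-24) − (-31)·(-1)] + [(-31)·(-21) − (-28)·(-24)]| = 242, so the area is 121.
The number of boundary lattice points is Σ gcd(|Δx|,|Δy|) = gcd(70,43) + gcd(33,23) + gcd(40,23) + gcd(3,3) = 1+1+1+3 = 6.
Pick's theorem gives I = A − B/2 + 1 = 121 − 6/2 + 1 = 119.

119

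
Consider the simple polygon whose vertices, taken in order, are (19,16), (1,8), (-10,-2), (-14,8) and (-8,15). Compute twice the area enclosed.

Using the shoelace formula, 2A = |(19·8 − 1·16) + (1·(-2) − (-10)·8) + ((-10)·8 − (-14)·(-2)) + ((-14)·15 − (-8)·8) + ((-8)·16 − 19·15)| = 453, so the area is 453/2.

453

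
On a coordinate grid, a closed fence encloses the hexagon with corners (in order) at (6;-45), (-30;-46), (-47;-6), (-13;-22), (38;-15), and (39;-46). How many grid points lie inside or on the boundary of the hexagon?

The shoelace formula gives twice the area as |(6·(-46) − (-30)·(-45)) + ((-30)·(-6) − (-47)·(-46)) + ((-47)·(-22) − (-13)·(-6)) + ((-13)·(-15) − 38·(-22)) + (38·(-46) − 39·(-15)) + (39·(-45) − 6·(-46))| = 4263, so the area is 2131.5.
Along each edge there are gcd(|Δx|,|Δy|)+1 lattice points, so counting each shared vertex once the boundary has gcd(36,1) + gcd(17,40) + gcd(34,16) + gcd(51,7) + gcd(1,31) + gcd(33,1) = 1+1+2+1+1+1 = 7.
Pick's theorem gives I = A − B/2 + 1 = 2131.5 − 7/2 + 1 = 2129, so the closed region contains I + B = 2129 + 7 = 2136 lattice points.

2136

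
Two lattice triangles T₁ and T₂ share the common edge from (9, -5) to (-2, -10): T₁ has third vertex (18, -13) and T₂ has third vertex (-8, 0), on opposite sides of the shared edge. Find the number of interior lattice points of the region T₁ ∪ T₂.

The union is the simple quadrilateral with vertices (9, -5), (18, -13), (-2, -10), (-8, 0) in order.
Using the shoelace formula, 2A = |[9·(-13) − 18·(-5)] + [18·(-10) − (-2)·(-13)] + [(-2)·0 − (-8)·(-10)] + [(-8)·(-5) − 9·0]| = 273, so the area is 136.5.
Along each edge there are gcd(|Δx|,|Δy|)+1 lattice points, so counting each shared vertex once the boundary has gcd(9,8) + gcd(20,3) + gcd(6,10) + gcd(17,5) = 1+1+2+1 = 5.
By Pick's theorem I = A − B/2 + 1 = 136.5 − 5/2 + 1 = 135.

135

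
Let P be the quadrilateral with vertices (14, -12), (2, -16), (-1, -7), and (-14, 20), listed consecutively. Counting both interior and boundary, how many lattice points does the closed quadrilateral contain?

The shoelace formula gives twice the area as |[14·(-16) − 2·(-12)] + [2·(-7) − (-1)·(-16)] + [(-1)·20 − (-14)·(-7)] + [(-14)·(-12) − 14·20]| = 460, so the area is 230.
Summing gcd(|Δx|,|Δy|) over the edges gives the boundary count: gcd(12,4) + gcd(3,9) + gcd(13,27) + gcd(28,32) = 4+3+1+4 = 12.
Pick's theorem gives I = A − B/2 + 1 = 230 − 12/2 + 1 = 225, so the closed region contains I + B = 225 + 12 = 237 lattice points.

237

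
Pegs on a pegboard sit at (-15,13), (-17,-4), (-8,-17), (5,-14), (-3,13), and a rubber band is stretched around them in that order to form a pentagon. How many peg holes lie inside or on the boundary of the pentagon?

466

By the shoelace formula, twice the signed area is |[(-15)·(-4) − (-17)·13] + [(-17)·(-17) − (-8)·(-4)] + [(-8)·(-14) − 5·(-17)] + [5·13 − (-3)·(-14)] + [(-3)·13 − (-15)·13]| = 914, so the area is 457.
The number of boundary lattice points is Σ gcd(|Δx|,|Δy|) = gcd(2,17) + gcd(9,13) + gcd(13,3) + gcd(8,27) + gcd(12,0) = 1+1+1+1+12 = 16.
Pick's theorem gives I = A − B/2 + 1 = 457 − 16/2 + 1 = 450, so the closed region contains I + B = 450 + 16 = 466 lattice points.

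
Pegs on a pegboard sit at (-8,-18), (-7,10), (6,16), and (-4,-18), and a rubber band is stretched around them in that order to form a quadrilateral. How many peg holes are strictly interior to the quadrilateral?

The shoelace formula gives twice the area as |[(-8)·10 − (-7)·(-18)] + [(-7)·16 − 6·10] + [6·(-18) − (-4)·16] + [(-4)·(-18) − (-8)·(-18)]| = 494, so the area is 247.
Along each edge there are gcd(|Δx|,|Δy|)+1 lattice points, so counting each shared vertex once the boundary has gcd(1,28) + gcd(13,6) + gcd(10,34) + gcd(4,0) = 1+1+2+4 = 8.
Pick's theorem gives I = A − B/2 + 1 = 247 − 8/2 + 1 = 244.

244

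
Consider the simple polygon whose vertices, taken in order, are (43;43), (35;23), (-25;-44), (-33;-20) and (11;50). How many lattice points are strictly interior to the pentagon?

Using the shoelace formula, 2A = |[43·23 − 35·43] + [35·(-44) − (-25)·23] + [(-25)·(-20) − (-33)·(-44)] + [(-33)·50 − 11·(-20)] + [11·43 − 43·50]| = 5540, so the area is 2770.
Along each edge there are gcd(|Δx|,|Δy|)+1 lattice points, so counting each shared vertex once the boundary has gcd(8,20) + gcd(60,67) + gcd(8,24) + gcd(44,70) + gcd(32,7) = 4+1+8+2+1 = 16.
Pick's theorem gives I = A − B/2 + 1 = 2770 − 16/2 + 1 = 2763.

2763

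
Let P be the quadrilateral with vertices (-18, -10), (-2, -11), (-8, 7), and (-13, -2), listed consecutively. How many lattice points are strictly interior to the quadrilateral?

The shoelace formula gives twice the area as |[(-18)·(-11) − (-2)·(-10)] + [(-2)·7 − (-8)·(-11)] + [(-8)·(-2) − (-13)·7] + [(-13)·(-10) − (-18)·(-2)]| = 277, so the area is 138.5.
Along each edge there are gcd(|Δx|,|Δy|)+1 lattice points, so counting each shared vertex once the boundary has gcd(16,1) + gcd(6,18) + gcd(5,9) + gcd(5,8) = 1+6+1+1 = 9.
Pick's theorem gives I = A − B/2 + 1 = 138.5 − 9/2 + 1 = 135.

135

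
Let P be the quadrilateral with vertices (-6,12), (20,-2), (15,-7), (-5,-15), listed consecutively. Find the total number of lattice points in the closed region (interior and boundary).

By the shoelace formula, twice the signed area is |((-6)·(-2) − 20·12) + (20·(-7) − 15·(-2)) + (15·(-15) − (-5)·(-7)) + ((-5)·12 − (-6)·(-15))| = 748, so the area is 374.
The number of boundary lattice points is Σ gcd(|Δx|,|Δy|) = gcd(26,14) + gcd(5,5) + gcd(20,8) + gcd(1,27) = 2+5+4+1 = 12.
Pick's theorem gives I = A − B/2 + 1 = 374 − 12/2 + 1 = 369, so the closed region contains I + B = 369 + 12 = 381 lattice points.

381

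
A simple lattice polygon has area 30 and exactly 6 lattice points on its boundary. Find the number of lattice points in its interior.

28

Pick's theorem A = I + B/2 − 1 rearranges to I = A − B/2 + 1 = 30 − 6/2 + 1 = 28.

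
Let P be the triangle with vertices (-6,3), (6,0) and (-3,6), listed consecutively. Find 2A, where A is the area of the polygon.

45

By the shoelace formula, twice the signed area is |[(-6)·0 − 6·3] + [6·6 − (-3)·0] + [(-3)·3 − (-6)·6]| = 45, so the area is 22.5.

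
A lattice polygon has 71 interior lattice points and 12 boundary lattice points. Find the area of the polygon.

Pick's theorem states A = I + B/2 − 1, so A = 71 + 12/2 − 1 = 76.

76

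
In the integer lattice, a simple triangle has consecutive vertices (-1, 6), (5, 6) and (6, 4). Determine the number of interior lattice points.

3

Using the shoelace formula, 2A = |[(-1)·6 − 5·6] + [5·4 − 6·6] + [6·6 − (-1)·4]| = 12, so the area is 6.
Summing gcd(|Δx|,|Δy|) over the edges gives the boundary count: gcd(6,0) + gcd(1,2) + gcd(7,2) = 6+1+1 = 8.
Pick's theorem gives I = A − B/2 + 1 = 6 − 8/2 + 1 = 3.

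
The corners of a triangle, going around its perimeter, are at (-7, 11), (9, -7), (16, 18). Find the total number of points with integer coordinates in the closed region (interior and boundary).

266

The shoelace formula gives twice the area as |[(-7)·(-7) − 9·11] + [9·18 − 16·(-7)] + [16·11 − (-7)·18]| = 526, so the area is 263.
The number of boundary lattice points is Σ gcd(|Δx|,|Δy|) = gcd(16,18) + gcd(7,25) + gcd(23,7) = 2+1+1 = 4.
Pick's theorem gives I = A − B/2 + 1 = 263 − 4/2 + 1 = 262, so the closed region contains I + B = 262 + 4 = 266 lattice points.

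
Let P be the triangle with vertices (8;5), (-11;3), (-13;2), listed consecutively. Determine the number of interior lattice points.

6

By the shoelace formula, twice the signed area is |(8·3 − (-11)·5) + ((-11)·2 − (-13)·3) + ((-13)·5 − 8·2)| = 15, so the area is 7.5.
Along each edge there are gcd(|Δx|,|Δy|)+1 lattice points, so counting each shared vertex once the boundary has gcd(19,2) + gcd(2,1) + gcd(21,3) = 1+1+3 = 5.
Pick's theorem gives I = A − B/2 + 1 = 7.5 − 5/2 + 1 = 6.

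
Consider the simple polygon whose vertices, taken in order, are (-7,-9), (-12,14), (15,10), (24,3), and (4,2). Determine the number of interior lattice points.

352

By the shoelace formula, twice the signed area is |((-7)·14 − (-12)·(-9)) + ((-12)·10 − 15·14) + (15·3 − 24·10) + (24·2 − 4·3) + (4·(-9) − (-7)·2)| = 717, so the area is 358.5.
Along each edge there are gcd(|Δx|,|Δy|)+1 lattice points, so counting each shared vertex once the boundary has gcd(5,23) + gcd(27,4) + gcd(9,7) + gcd(20,1) + gcd(11,11) = 1+1+1+1+11 = 15.
By Pick's theorem A = I + B/2 − 1, so I = 358.5 − 15/2 + 1 = 352.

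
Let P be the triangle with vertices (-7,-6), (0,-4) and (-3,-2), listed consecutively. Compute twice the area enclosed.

20

The shoelace formula gives twice the area as |((-7)·(-4) − 0·(-6)) + (0·(-2) − (-3)·(-4)) + ((-3)·(-6) − (-7)·(-2))| = 20, so the area is 10.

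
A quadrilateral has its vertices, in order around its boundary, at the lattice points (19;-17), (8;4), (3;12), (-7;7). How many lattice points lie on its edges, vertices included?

Along each edge there are gcd(|Δx|,|Δy|)+1 lattice points, so counting each shared vertex once the boundary has gcd(11,21) + gcd(5,8) + gcd(10,5) + gcd(26,24) = 1+1+5+2 = 9.

9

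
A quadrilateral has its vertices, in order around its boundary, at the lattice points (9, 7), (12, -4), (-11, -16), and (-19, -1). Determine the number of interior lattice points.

Using the shoelace formula, 2A = |(9·(-4) − 12·7) + (12·(-16) − (-11)·(-4)) + ((-11)·(-1) − (-19)·(-16)) + ((-19)·7 − 9·(-1))| = 773, so the area is 773/2.
The number of boundary lattice points is Σ gcd(|Δx|,|Δy|) = gcd(3,11) + gcd(23,12) + gcd(8,15) + gcd(28,8) = 1+1+1+4 = 7.
By Pick's theorem A = I + B/2 − 1, so I = 773/2 − 7/2 + 1 = 384.

384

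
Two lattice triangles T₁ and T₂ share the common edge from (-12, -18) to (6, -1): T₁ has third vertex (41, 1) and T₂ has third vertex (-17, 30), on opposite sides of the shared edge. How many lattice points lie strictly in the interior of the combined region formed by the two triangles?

753

The union is the simple quadrilateral with vertices (-12, -18), (41, 1), (6, -1), (-17, 30) in order.
Using the shoelace formula, 2A = |[(-12)·1 − 41·(-18)] + [41·(-1) − 6·1] + [6·30 − (-17)·(-1)] + [(-17)·(-18) − (-12)·30]| = 1508, so the area is 754.
Along each edge there are gcd(|Δx|,|Δy|)+1 lattice points, so counting each shared vertex once the boundary has gcd(53,19) + gcd(35,2) + gcd(23,31) + gcd(5,48) = 1+1+1+1 = 4.
By Pick's theorem I = A − B/2 + 1 = 754 − 4/2 + 1 = 753.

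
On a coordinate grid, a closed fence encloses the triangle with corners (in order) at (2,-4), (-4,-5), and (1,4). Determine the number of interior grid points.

24

By the shoelace formula, twice the signed area is |(2·(-5) − (-4)·(-4)) + ((-4)·4 − 1·(-5)) + (1·(-4) − 2·4)| = 49, so the area is 24.5.
Along each edge there are gcd(|Δx|,|Δy|)+1 lattice points, so counting each shared vertex once the boundary has gcd(6,1) + gcd(5,9) + gcd(1,8) = 1+1+1 = 3.
Pick's theorem gives I = A − B/2 + 1 = 24.5 − 3/2 + 1 = 24.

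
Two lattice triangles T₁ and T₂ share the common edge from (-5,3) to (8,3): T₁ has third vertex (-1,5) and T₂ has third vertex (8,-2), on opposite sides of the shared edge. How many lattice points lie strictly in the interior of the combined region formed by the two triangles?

42

The union is the simple quadrilateral with vertices (-5,3), (-1,5), (8,3), (8,-2) in order.
Using the shoelace formula, 2A = |((-5)·5 − (-1)·3) + ((-1)·3 − 8·5) + (8·(-2) − 8·3) + (8·3 − (-5)·(-2))| = 91, so the area is 91/2.
Along each edge there are gcd(|Δx|,|Δy|)+1 lattice points, so counting each shared vertex once the boundary has gcd(4,2) + gcd(9,2) + gcd(0,5) + gcd(13,5) = 2+1+5+1 = 9.
By Pick's theorem I = A − B/2 + 1 = 91/2 − 9/2 + 1 = 42.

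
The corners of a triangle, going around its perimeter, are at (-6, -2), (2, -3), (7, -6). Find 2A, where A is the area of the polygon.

19

The shoelace formula gives twice the area as |((-6)·(-3) − 2·(-2)) + (2·(-6) − 7·(-3)) + (7·(-2) − (-6)·(-6))| = 19, so the area is 9.5.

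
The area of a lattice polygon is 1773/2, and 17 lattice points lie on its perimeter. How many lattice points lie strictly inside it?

879

From Pick's theorem, I = A − B/2 + 1 = 1773/2 − 17/2 + 1 = 879.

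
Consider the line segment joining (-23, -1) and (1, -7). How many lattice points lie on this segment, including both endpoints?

The number of lattice points on a segment between lattice points is gcd(|Δx|,|Δy|) + 1 = gcd(24,6) + 1 = 6 + 1 = 7.

7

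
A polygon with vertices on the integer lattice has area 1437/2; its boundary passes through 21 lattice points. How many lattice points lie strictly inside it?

709

From Pick's theorem, I = A − B/2 + 1 = 1437/2 − 21/2 + 1 = 709.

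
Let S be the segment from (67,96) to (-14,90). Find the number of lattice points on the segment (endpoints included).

4

The number of lattice points on a segment between lattice points is gcd(|Δx|,|Δy|) + 1 = gcd(81,6) + 1 = 3 + 1 = 4.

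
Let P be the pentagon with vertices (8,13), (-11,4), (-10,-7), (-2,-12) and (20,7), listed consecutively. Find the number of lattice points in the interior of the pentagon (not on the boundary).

410

The shoelace formula gives twice the area as |[8·4 − (-11)·13] + [(-11)·(-7) − (-10)·4] + [(-10)·(-12) − (-2)·(-7)] + [(-2)·7 − 20·(-12)] + [20·13 − 8·7]| = 828, so the area is 414.
Along each edge there are gcd(|Δx|,|Δy|)+1 lattice points, so counting each shared vertex once the boundary has gcd(19,9) + gcd(1,11) + gcd(8,5) + gcd(22,19) + gcd(12,6) = 1+1+1+1+6 = 10.
By Pick's theorem A = I + B/2 − 1, so I = 414 − 10/2 + 1 = 410.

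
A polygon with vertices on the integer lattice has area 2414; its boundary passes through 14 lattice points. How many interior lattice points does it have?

2408

Pick's theorem A = I + B/2 − 1 rearranges to I = A − B/2 + 1 = 2414 − 14/2 + 1 = 2408.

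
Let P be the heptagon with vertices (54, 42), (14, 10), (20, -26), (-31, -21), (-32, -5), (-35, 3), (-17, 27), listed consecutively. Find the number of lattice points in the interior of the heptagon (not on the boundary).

The shoelace formula gives twice the area as |(54·10 − 14·42) + (14·(-26) − 20·10) + (20·(-21) − (-31)·(-26)) + ((-31)·(-5) − (-32)·(-21)) + ((-32)·3 − (-35)·(-5)) + ((-35)·27 − (-17)·3) + ((-17)·42 − 54·27)| = 5692, so the area is 2846.
The number of boundary lattice points is Σ gcd(|Δx|,|Δy|) = gcd(40,32) + gcd(6,36) + gcd(51,5) + gcd(1,16) + gcd(3,8) + gcd(18,24) + gcd(71,15) = 8+6+1+1+1+6+1 = 24.
By Pick's theorem A = I + B/2 − 1, so I = 2846 − 24/2 + 1 = 2835.

2835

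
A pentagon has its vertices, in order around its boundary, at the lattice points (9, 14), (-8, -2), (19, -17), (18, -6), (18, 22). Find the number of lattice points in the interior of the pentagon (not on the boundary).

Using the shoelace formula, 2A = |(9·(-2) − (-8)·14) + ((-8)·(-17) − 19·(-2)) + (19·(-6) − 18·(-17)) + (18·22 − 18·(-6)) + (18·14 − 9·22)| = 1018, so the area is 509.
Summing gcd(|Δx|,|Δy|) over the edges gives the boundary count: gcd(17,16) + gcd(27,15) + gcd(1,11) + gcd(0,28) + gcd(9,8) = 1+3+1+28+1 = 34.
Pick's theorem gives I = A − B/2 + 1 = 509 − 34/2 + 1 = 493.

493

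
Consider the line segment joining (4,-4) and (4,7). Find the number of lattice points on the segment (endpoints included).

The number of lattice points on a segment between lattice points is gcd(|Δx|,|Δy|) + 1 = gcd(0,11) + 1 = 11 + 1 = 12.

12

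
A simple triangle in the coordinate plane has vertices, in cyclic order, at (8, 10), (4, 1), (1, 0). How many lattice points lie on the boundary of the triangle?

Summing gcd(|Δx|,|Δy|) over the edges gives the boundary count: gcd(4,9) + gcd(3,1) + gcd(7,10) = 1+1+1 = 3.

3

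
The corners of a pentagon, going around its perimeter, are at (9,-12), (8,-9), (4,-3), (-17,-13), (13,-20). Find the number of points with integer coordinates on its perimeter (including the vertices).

9

The number of boundary lattice points is Σ gcd(|Δx|,|Δy|) = gcd(1,3) + gcd(4,6) + gcd(21,10) + gcd(30,7) + gcd(4,8) = 1+2+1+1+4 = 9.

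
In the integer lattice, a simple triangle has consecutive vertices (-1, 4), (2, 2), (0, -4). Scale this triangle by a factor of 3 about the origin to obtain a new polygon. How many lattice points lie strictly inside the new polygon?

94

By the shoelace formula, twice the signed area is |((-1)·2 − 2·4) + (2·(-4) − 0·2) + (0·4 − (-1)·(-4))| = 22, so the area is 11.
Summing gcd(|Δx|,|Δy|) over the edges gives the boundary count: gcd(3,2) + gcd(2,6) + gcd(1,8) = 1+2+1 = 4.
Scaling by 3 multiplies the area by 3² = 9 (so the new area is 99) and multiplies the boundary lattice-point count by 3, giving 12.
By Pick's theorem, the interior count of the dilated polygon is 99 − 12/2 + 1 = 94.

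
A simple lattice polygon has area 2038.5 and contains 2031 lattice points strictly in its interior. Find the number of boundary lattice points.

17

Pick's theorem gives A = I + B/2 − 1, so B = 2(A − I + 1) = 2(2038.5 − 2031 + 1) = 17.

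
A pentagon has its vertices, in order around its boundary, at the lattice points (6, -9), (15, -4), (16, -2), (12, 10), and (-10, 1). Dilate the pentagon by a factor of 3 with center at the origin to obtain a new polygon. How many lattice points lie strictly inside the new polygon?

2350

Using the shoelace formula, 2A = |(6·(-4) − 15·(-9)) + (15·(-2) − 16·(-4)) + (16·10 − 12·(-2)) + (12·1 − (-10)·10) + ((-10)·(-9) − 6·1)| = 525, so the area is 525/2.
Summing gcd(|Δx|,|Δy|) over the edges gives the boundary count: gcd(9,5) + gcd(1,2) + gcd(4,12) + gcd(22,9) + gcd(16,10) = 1+1+4+1+2 = 9.
Scaling by 3 multiplies the area by 3² = 9 (so the new area is 4725/2) and multiplies the boundary lattice-point count by 3, giving 27.
By Pick's theorem, the interior count of the dilated polygon is 4725/2 − 27/2 + 1 = 2350.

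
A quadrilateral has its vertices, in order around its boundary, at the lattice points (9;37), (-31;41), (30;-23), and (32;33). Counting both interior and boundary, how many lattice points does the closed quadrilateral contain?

1811

Using the shoelace formula, 2A = |[9·41 − (-31)·37] + [(-31)·(-23) − 30·41] + [30·33 − 32·(-23)] + [32·37 − 9·33]| = 3612, so the area is 1806.
Summing gcd(|Δx|,|Δy|) over the edges gives the boundary count: gcd(40,4) + gcd(61,64) + gcd(2,56) + gcd(23,4) = 4+1+2+1 = 8.
Pick's theorem gives I = A − B/2 + 1 = 1806 − 8/2 + 1 = 1803, so the closed region contains I + B = 1803 + 8 = 1811 lattice points.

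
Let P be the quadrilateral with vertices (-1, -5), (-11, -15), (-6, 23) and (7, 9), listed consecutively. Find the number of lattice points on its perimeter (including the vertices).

14

Summing gcd(|Δx|,|Δy|) over the edges gives the boundary count: gcd(10,10) + gcd(5,38) + gcd(13,14) + gcd(8,14) = 10+1+1+2 = 14.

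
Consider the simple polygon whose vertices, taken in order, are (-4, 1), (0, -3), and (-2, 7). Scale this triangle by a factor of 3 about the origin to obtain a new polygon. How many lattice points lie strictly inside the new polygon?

133

By the shoelace formula, twice the signed area is |((-4)·(-3) − 0·1) + (0·7 − (-2)·(-3)) + ((-2)·1 − (-4)·7)| = 32, so the area is 16.
Summing gcd(|Δx|,|Δy|) over the edges gives the boundary count: gcd(4,4) + gcd(2,10) + gcd(2,6) = 4+2+2 = 8.
Scaling by 3 multiplies the area by 3² = 9 (so the new area is 144) and multiplies the boundary lattice-point count by 3, giving 24.
By Pick's theorem, the interior count of the dilated polygon is 144 − 24/2 + 1 = 133.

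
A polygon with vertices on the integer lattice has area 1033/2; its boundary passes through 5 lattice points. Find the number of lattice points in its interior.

515

From Pick's theorem, I = A − B/2 + 1 = 1033/2 − 5/2 + 1 = 515.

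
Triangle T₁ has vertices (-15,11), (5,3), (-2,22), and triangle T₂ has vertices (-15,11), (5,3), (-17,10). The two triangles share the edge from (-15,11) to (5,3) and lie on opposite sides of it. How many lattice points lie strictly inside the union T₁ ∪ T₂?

179

The union is the simple quadrilateral with vertices (-15,11), (-2,22), (5,3), (-17,10) in order.
By the shoelace formula, twice the signed area is |[(-15)·22 − (-2)·11] + [(-2)·3 − 5·22] + [5·10 − (-17)·3] + [(-17)·11 − (-15)·10]| = 360, so the area is 180.
The number of boundary lattice points is Σ gcd(|Δx|,|Δy|) = gcd(13,11) + gcd(7,19) + gcd(22,7) + gcd(2,1) = 1+1+1+1 = 4.
By Pick's theorem I = A − B/2 + 1 = 180 − 4/2 + 1 = 179.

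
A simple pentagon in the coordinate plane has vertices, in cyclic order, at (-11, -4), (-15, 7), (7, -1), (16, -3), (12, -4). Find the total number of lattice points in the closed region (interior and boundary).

By the shoelace formula, twice the signed area is |[(-11)·7 − (-15)·(-4)] + [(-15)·(-1) − 7·7] + [7·(-3) − 16·(-1)] + [16·(-4) − 12·(-3)] + [12·(-4) − (-11)·(-4)]| = 296, so the area is 148.
The number of boundary lattice points is Σ gcd(|Δx|,|Δy|) = gcd(4,11) + gcd(22,8) + gcd(9,2) + gcd(4,1) + gcd(23,0) = 1+2+1+1+23 = 28.
Pick's theorem gives I = A − B/2 + 1 = 148 − 28/2 + 1 = 135, so the closed region contains I + B = 135 + 28 = 163 lattice points.

163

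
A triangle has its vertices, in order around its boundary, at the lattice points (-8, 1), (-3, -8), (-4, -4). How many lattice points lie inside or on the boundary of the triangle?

Using the shoelace formula, 2A = |((-8)·(-8) − (-3)·1) + ((-3)·(-4) − (-4)·(-8)) + ((-4)·1 − (-8)·(-4))| = 11, so the area is 5.5.
Summing gcd(|Δx|,|Δy|) over the edges gives the boundary count: gcd(5,9) + gcd(1,4) + gcd(4,5) = 1+1+1 = 3.
Pick's theorem gives I = A − B/2 + 1 = 5.5 − 3/2 + 1 = 5, so the closed region contains I + B = 5 + 3 = 8 lattice points.

8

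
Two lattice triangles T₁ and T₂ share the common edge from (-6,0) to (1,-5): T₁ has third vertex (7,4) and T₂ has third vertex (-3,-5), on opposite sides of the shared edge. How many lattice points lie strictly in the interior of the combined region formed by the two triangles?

53

The union is the simple quadrilateral with vertices (-6,0), (7,4), (1,-5), (-3,-5) in order.
The shoelace formula gives twice the area as |[(-6)·4 − 7·0] + [7·(-5) − 1·4] + [1·(-5) − (-3)·(-5)] + [(-3)·0 − (-6)·(-5)]| = 113, so the area is 113/2.
The number of boundary lattice points is Σ gcd(|Δx|,|Δy|) = gcd(13,4) + gcd(6,9) + gcd(4,0) + gcd(3,5) = 1+3+4+1 = 9.
By Pick's theorem I = A − B/2 + 1 = 113/2 − 9/2 + 1 = 53.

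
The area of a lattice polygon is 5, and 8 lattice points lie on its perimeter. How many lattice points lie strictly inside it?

Pick's theorem A = I + B/2 − 1 rearranges to I = A − B/2 + 1 = 5 − 8/2 + 1 = 2.

2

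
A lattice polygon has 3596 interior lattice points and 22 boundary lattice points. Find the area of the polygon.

3606

By Pick's theorem, A = I + B/2 − 1 = 3596 + 22/2 − 1 = 3606.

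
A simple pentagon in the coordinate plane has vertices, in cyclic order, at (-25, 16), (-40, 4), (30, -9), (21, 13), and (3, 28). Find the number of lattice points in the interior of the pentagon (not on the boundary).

1323

By the shoelace formula, twice the signed area is |((-25)·4 − (-40)·16) + ((-40)·(-9) − 30·4) + (30·13 − 21·(-9)) + (21·28 − 3·13) + (3·16 − (-25)·28)| = 2656, so the area is 1328.
Along each edge there are gcd(|Δx|,|Δy|)+1 lattice points, so counting each shared vertex once the boundary has gcd(15,12) + gcd(70,13) + gcd(9,22) + gcd(18,15) + gcd(28,12) = 3+1+1+3+4 = 12.
Pick's theorem gives I = A − B/2 + 1 = 1328 − 12/2 + 1 = 1323.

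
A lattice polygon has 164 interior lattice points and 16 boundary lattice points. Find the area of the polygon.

By Pick's theorem, A = I + B/2 − 1 = 164 + 16/2 − 1 = 171.

171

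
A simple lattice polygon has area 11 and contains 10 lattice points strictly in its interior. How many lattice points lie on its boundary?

Pick's theorem gives A = I + B/2 − 1, so B = 2(A − I + 1) = 2(11 − 10 + 1) = 4.

4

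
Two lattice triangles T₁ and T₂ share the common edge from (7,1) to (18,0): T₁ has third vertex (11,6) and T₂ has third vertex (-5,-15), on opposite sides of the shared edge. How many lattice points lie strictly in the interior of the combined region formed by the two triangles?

121

The union is the simple quadrilateral with vertices (7,1), (11,6), (18,0), (-5,-15) in order.
The shoelace formula gives twice the area as |[7·6 − 11·1] + [11·0 − 18·6] + [18·(-15) − (-5)·0] + [(-5)·1 − 7·(-15)]| = 247, so the area is 123.5.
Along each edge there are gcd(|Δx|,|Δy|)+1 lattice points, so counting each shared vertex once the boundary has gcd(4,5) + gcd(7,6) + gcd(23,15) + gcd(12,16) = 1+1+1+4 = 7.
By Pick's theorem I = A − B/2 + 1 = 123.5 − 7/2 + 1 = 121.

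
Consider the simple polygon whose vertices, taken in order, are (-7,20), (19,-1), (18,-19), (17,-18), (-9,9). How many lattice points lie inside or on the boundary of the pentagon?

425

Using the shoelace formula, 2A = |[(-7)·(-1) − 19·20] + [19·(-19) − 18·(-1)] + [18·(-18) − 17·(-19)] + [17·9 − (-9)·(-18)] + [(-9)·20 − (-7)·9]| = 843, so the area is 421.5.
The number of boundary lattice points is Σ gcd(|Δx|,|Δy|) = gcd(26,21) + gcd(1,18) + gcd(1,1) + gcd(26,27) + gcd(2,11) = 1+1+1+1+1 = 5.
Pick's theorem gives I = A − B/2 + 1 = 421.5 − 5/2 + 1 = 420, so the closed region contains I + B = 420 + 5 = 425 lattice points.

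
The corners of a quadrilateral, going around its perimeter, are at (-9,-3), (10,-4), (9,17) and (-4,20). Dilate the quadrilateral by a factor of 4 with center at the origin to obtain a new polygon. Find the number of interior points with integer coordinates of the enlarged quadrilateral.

By the shoelace formula, twice the signed area is |((-9)·(-4) − 10·(-3)) + (10·17 − 9·(-4)) + (9·20 − (-4)·17) + ((-4)·(-3) − (-9)·20)| = 712, so the area is 356.
The number of boundary lattice points is Σ gcd(|Δx|,|Δy|) = gcd(19,1) + gcd(1,21) + gcd(13,3) + gcd(5,23) = 1+1+1+1 = 4.
Scaling by 4 multiplies the area by 4² = 16 (so the new area is 5696) and multiplies the boundary lattice-point count by 4, giving 16.
By Pick's theorem, the interior count of the dilated polygon is 5696 − 16/2 + 1 = 5689.

5689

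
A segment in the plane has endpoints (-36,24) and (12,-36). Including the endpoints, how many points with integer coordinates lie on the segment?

13

The number of lattice points on a segment between lattice points is gcd(|Δx|,|Δy|) + 1 = gcd(48,60) + 1 = 12 + 1 = 13.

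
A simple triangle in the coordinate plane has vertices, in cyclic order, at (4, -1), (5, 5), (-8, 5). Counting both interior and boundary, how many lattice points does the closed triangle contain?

50

By the shoelace formula, twice the signed area is |(4·5 − 5·(-1)) + (5·5 − (-8)·5) + ((-8)·(-1) − 4·5)| = 78, so the area is 39.
Summing gcd(|Δx|,|Δy|) over the edges gives the boundary count: gcd(1,6) + gcd(13,0) + gcd(12,6) = 1+13+6 = 20.
Pick's theorem gives I = A − B/2 + 1 = 39 − 20/2 + 1 = 30, so the closed region contains I + B = 30 + 20 = 50 lattice points.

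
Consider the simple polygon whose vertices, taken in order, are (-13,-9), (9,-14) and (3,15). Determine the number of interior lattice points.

300

By the shoelace formula, twice the signed area is |((-13)·(-14) − 9·(-9)) + (9·15 − 3·(-14)) + (3·(-9) − (-13)·15)| = 608, so the area is 304.
Along each edge there are gcd(|Δx|,|Δy|)+1 lattice points, so counting each shared vertex once the boundary has gcd(22,5) + gcd(6,29) + gcd(16,24) = 1+1+8 = 10.
By Pick's theorem A = I + B/2 − 1, so I = 304 − 10/2 + 1 = 300.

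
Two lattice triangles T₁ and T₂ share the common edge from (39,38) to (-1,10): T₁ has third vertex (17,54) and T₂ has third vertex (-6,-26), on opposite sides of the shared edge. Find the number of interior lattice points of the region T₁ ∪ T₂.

The union is the simple quadrilateral with vertices (39,38), (17,54), (-1,10), (-6,-26) in order.
The shoelace formula gives twice the area as |(39·54 − 17·38) + (17·10 − (-1)·54) + ((-1)·(-26) − (-6)·10) + ((-6)·38 − 39·(-26))| = 2556, so the area is 1278.
The number of boundary lattice points is Σ gcd(|Δx|,|Δy|) = gcd(22,16) + gcd(18,44) + gcd(5,36) + gcd(45,64) = 2+2+1+1 = 6.
By Pick's theorem I = A − B/2 + 1 = 1278 − 6/2 + 1 = 1276.

1276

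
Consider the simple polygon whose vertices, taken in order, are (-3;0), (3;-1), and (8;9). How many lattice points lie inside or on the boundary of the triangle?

37

The shoelace formula gives twice the area as |[(-3)·(-1) − 3·0] + [3·9 − 8·(-1)] + [8·0 − (-3)·9]| = 65, so the area is 32.5.
The number of boundary lattice points is Σ gcd(|Δx|,|Δy|) = gcd(6,1) + gcd(5,10) + gcd(11,9) = 1+5+1 = 7.
Pick's theorem gives I = A − B/2 + 1 = 32.5 − 7/2 + 1 = 30, so the closed region contains I + B = 30 + 7 = 37 lattice points.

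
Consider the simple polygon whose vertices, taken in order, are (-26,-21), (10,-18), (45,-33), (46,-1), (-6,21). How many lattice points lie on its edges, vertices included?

13

Along each edge there are gcd(|Δx|,|Δy|)+1 lattice points, so counting each shared vertex once the boundary has gcd(36,3) + gcd(35,15) + gcd(1,32) + gcd(52,22) + gcd(20,42) = 3+5+1+2+2 = 13.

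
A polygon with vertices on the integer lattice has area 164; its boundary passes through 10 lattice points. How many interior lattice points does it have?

160

Pick's theorem A = I + B/2 − 1 rearranges to I = A − B/2 + 1 = 164 − 10/2 + 1 = 160.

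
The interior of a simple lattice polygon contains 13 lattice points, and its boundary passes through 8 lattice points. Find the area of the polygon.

16

By Pick's theorem, A = I + B/2 − 1 = 13 + 8/2 − 1 = 16.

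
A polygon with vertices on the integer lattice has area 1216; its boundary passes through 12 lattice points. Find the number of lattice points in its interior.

From Pick's theorem, I = A − B/2 + 1 = 1216 − 12/2 + 1 = 1211.

1211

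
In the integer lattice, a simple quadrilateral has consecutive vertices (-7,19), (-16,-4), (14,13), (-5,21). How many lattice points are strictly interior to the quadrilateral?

294

The shoelace formula gives twice the area as |[(-7)·(-4) − (-16)·19] + [(-16)·13 − 14·(-4)] + [14·21 − (-5)·13] + [(-5)·19 − (-7)·21]| = 591, so the area is 295.5.
Along each edge there are gcd(|Δx|,|Δy|)+1 lattice points, so counting each shared vertex once the boundary has gcd(9,23) + gcd(30,17) + gcd(19,8) + gcd(2,2) = 1+1+1+2 = 5.
Pick's theorem gives I = A − B/2 + 1 = 295.5 − 5/2 + 1 = 294.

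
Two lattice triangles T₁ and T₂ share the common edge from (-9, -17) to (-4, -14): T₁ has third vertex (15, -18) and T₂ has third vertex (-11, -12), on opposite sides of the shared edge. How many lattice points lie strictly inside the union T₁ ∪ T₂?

53

The union is the simple quadrilateral with vertices (-9, -17), (15, -18), (-4, -14), (-11, -12) in order.
By the shoelace formula, twice the signed area is |((-9)·(-18) − 15·(-17)) + (15·(-14) − (-4)·(-18)) + ((-4)·(-12) − (-11)·(-14)) + ((-11)·(-17) − (-9)·(-12))| = 108, so the area is 54.
The number of boundary lattice points is Σ gcd(|Δx|,|Δy|) = gcd(24,1) + gcd(19,4) + gcd(7,2) + gcd(2,5) = 1+1+1+1 = 4.
By Pick's theorem I = A − B/2 + 1 = 54 − 4/2 + 1 = 53.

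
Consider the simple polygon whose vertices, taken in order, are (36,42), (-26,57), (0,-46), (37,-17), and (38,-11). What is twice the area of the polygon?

8273

The shoelace formula gives twice the area as |(36·57 − (-26)·42) + ((-26)·(-46) − 0·57) + (0·(-17) − 37·(-46)) + (37·(-11) − 38·(-17)) + (38·42 − 36·(-11))| = 8273, so the area is 8273/2.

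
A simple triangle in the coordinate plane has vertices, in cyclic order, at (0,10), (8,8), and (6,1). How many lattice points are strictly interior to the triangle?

28

The shoelace formula gives twice the area as |(0·8 − 8·10) + (8·1 − 6·8) + (6·10 − 0·1)| = 60, so the area is 30.
Along each edge there are gcd(|Δx|,|Δy|)+1 lattice points, so counting each shared vertex once the boundary has gcd(8,2) + gcd(2,7) + gcd(6,9) = 2+1+3 = 6.
By Pick's theorem A = I + B/2 − 1, so I = 30 − 6/2 + 1 = 28.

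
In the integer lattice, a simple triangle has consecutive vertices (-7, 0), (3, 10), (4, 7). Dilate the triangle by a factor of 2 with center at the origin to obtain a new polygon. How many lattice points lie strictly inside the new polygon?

By the shoelace formula, twice the signed area is |[(-7)·10 − 3·0] + [3·7 − 4·10] + [4·0 − (-7)·7]| = 40, so the area is 20.
The number of boundary lattice points is Σ gcd(|Δx|,|Δy|) = gcd(10,10) + gcd(1,3) + gcd(11,7) = 10+1+1 = 12.
Scaling by 2 multiplies the area by 2² = 4 (so the new area is 80) and multiplies the boundary lattice-point count by 2, giving 24.
By Pick's theorem, the interior count of the dilated polygon is 80 − 24/2 + 1 = 69.

69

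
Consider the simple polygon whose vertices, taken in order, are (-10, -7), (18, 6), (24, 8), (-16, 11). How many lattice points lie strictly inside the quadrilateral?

336

By the shoelace formula, twice the signed area is |((-10)·6 − 18·(-7)) + (18·8 − 24·6) + (24·11 − (-16)·8) + ((-16)·(-7) − (-10)·11)| = 680, so the area is 340.
Along each edge there are gcd(|Δx|,|Δy|)+1 lattice points, so counting each shared vertex once the boundary has gcd(28,13) + gcd(6,2) + gcd(40,3) + gcd(6,18) = 1+2+1+6 = 10.
By Pick's theorem A = I + B/2 − 1, so I = 340 − 10/2 + 1 = 336.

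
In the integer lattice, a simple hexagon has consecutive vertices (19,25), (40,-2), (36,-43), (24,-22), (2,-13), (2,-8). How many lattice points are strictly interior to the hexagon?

1245

The shoelace formula gives twice the area as |(19·(-2) − 40·25) + (40·(-43) − 36·(-2)) + (36·(-22) − 24·(-43)) + (24·(-13) − 2·(-22)) + (2·(-8) − 2·(-13)) + (2·25 − 19·(-8))| = 2502, so the area is 1251.
Along each edge there are gcd(|Δx|,|Δy|)+1 lattice points, so counting each shared vertex once the boundary has gcd(21,27) + gcd(4,41) + gcd(12,21) + gcd(22,9) + gcd(0,5) + gcd(17,33) = 3+1+3+1+5+1 = 14.
Pick's theorem gives I = A − B/2 + 1 = 1251 − 14/2 + 1 = 1245.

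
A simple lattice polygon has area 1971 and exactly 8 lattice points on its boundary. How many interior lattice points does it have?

From Pick's theorem, I = A − B/2 + 1 = 1971 − 8/2 + 1 = 1968.

1968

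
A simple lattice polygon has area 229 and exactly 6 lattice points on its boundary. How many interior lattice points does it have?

227

Pick's theorem A = I + B/2 − 1 rearranges to I = A − B/2 + 1 = 229 − 6/2 + 1 = 227.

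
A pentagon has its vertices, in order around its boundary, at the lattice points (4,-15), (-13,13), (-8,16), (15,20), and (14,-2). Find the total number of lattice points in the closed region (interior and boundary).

By the shoelace formula, twice the signed area is |[4·13 − (-13)·(-15)] + [(-13)·16 − (-8)·13] + [(-8)·20 − 15·16] + [15·(-2) − 14·20] + [14·(-15) − 4·(-2)]| = 1159, so the area is 1159/2.
The number of boundary lattice points is Σ gcd(|Δx|,|Δy|) = gcd(17,28) + gcd(5,3) + gcd(23,4) + gcd(1,22) + gcd(10,13) = 1+1+1+1+1 = 5.
Pick's theorem gives I = A − B/2 + 1 = 1159/2 − 5/2 + 1 = 578, so the closed region contains I + B = 578 + 5 = 583 lattice points.

583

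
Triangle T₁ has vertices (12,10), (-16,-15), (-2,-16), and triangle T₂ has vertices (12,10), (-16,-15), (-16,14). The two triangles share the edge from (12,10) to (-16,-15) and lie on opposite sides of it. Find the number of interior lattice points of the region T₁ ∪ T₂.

The union is the simple quadrilateral with vertices (12,10), (-2,-16), (-16,-15), (-16,14) in order.
The shoelace formula gives twice the area as |[12·(-16) − (-2)·10] + [(-2)·(-15) − (-16)·(-16)] + [(-16)·14 − (-16)·(-15)] + [(-16)·10 − 12·14]| = 1190, so the area is 595.
Along each edge there are gcd(|Δx|,|Δy|)+1 lattice points, so counting each shared vertex once the boundary has gcd(14,26) + gcd(14,1) + gcd(0,29) + gcd(28,4) = 2+1+29+4 = 36.
By Pick's theorem I = A − B/2 + 1 = 595 − 36/2 + 1 = 578.

578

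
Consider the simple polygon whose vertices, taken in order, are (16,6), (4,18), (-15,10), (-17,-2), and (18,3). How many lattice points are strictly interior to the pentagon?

400

The shoelace formula gives twice the area as |[16·18 − 4·6] + [4·10 − (-15)·18] + [(-15)·(-2) − (-17)·10] + [(-17)·3 − 18·(-2)] + [18·6 − 16·3]| = 819, so the area is 819/2.
Along each edge there are gcd(|Δx|,|Δy|)+1 lattice points, so counting each shared vertex once the boundary has gcd(12,12) + gcd(19,8) + gcd(2,12) + gcd(35,5) + gcd(2,3) = 12+1+2+5+1 = 21.
By Pick's theorem A = I + B/2 − 1, so I = 819/2 − 21/2 + 1 = 400.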